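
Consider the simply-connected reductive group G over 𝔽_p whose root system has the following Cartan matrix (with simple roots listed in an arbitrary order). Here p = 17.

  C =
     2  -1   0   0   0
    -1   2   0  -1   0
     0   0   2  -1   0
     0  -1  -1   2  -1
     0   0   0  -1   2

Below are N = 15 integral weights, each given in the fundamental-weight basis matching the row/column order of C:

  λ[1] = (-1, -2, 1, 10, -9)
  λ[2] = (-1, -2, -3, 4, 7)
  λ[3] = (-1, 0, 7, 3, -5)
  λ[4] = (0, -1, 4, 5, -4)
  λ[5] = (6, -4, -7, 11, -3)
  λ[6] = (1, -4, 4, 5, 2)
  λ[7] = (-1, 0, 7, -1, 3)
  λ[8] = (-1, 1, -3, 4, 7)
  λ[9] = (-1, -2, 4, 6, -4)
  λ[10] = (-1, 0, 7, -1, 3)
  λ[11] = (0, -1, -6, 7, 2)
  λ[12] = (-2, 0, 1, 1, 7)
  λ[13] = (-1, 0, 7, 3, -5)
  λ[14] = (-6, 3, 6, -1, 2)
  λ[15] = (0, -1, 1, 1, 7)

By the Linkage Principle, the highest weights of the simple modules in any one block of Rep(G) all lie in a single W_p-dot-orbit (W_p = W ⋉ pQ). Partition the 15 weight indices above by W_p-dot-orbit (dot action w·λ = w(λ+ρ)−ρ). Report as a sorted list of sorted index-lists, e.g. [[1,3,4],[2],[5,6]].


Root system D_5: the 5×5 matrix C matches after relabeling.

Ā_17 reps of the 15 weights (D_5, coords as presented):

    [1] (1, 0, 2, 2, 8)
    [2] (1, 0, 2, 2, 8)
    [3] (0, 1, 8, 0, 4)
    [4] (1, 0, 5, 3, 3)
    [5] (4, 0, 6, 1, 2)
    [6] (1, 0, 5, 3, 3)
    [7] (0, 1, 8, 0, 4)
    [8] (1, 0, 2, 2, 8)
    [9] (1, 0, 5, 3, 3)
    [10] (0, 1, 8, 0, 4)
    [11] (1, 0, 5, 3, 3)
    [12] (1, 0, 2, 2, 8)
    [13] (0, 1, 8, 0, 4)
    [14] (4, 0, 6, 1, 2)
    [15] (1, 0, 2, 2, 8)

These 15 weights hit 4 W_17-dot-orbits; sizes (5, 4, 4, 2):

[[1, 2, 8, 12, 15], [3, 7, 10, 13], [4, 6, 9, 11], [5, 14]]


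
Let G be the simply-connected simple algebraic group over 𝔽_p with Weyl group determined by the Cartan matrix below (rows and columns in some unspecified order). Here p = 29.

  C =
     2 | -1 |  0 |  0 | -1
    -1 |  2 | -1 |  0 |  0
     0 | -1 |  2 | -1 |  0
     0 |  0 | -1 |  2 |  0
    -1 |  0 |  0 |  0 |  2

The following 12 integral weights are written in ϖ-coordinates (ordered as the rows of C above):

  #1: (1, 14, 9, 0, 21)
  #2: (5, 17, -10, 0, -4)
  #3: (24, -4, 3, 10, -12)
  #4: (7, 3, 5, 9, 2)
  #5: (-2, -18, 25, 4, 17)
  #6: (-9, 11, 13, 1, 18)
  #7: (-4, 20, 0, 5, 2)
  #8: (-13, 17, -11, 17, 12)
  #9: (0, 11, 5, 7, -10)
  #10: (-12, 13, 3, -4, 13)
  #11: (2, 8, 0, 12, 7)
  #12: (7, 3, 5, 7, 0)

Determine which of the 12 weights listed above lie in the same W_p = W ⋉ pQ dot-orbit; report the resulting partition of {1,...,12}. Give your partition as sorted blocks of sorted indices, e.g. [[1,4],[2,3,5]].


Dynkin diagram of C (from the 8 off-diagonal −1 entries): A_5.

Each λ_j+ρ reduced to Ā_29; 5-tuples below use C's row order:

  λ_1+ρ ↦ (2, 5, 10, 10, 1)
  λ_2+ρ ↦ (3, 9, 1, 8, 3)
  λ_3+ρ ↦ (11, 3, 1, 3, 3)
  λ_4+ρ ↦ (8, 4, 6, 8, 1)
  λ_5+ρ ↦ (15, 1, 8, 3, 2)
  λ_6+ρ ↦ (8, 4, 6, 8, 1)
  λ_7+ρ ↦ (3, 18, 1, 6, 0)
  λ_8+ρ ↦ (8, 4, 6, 8, 1)
  λ_9+ρ ↦ (8, 4, 6, 8, 1)
  λ_10+ρ ↦ (11, 3, 1, 3, 3)
  λ_11+ρ ↦ (3, 9, 1, 8, 3)
  λ_12+ρ ↦ (8, 4, 6, 8, 1)

Partition of {1..12} into 6 W_29-dot-orbits:

[[1], [2, 11], [3, 10], [4, 6, 8, 9, 12], [5], [7]]


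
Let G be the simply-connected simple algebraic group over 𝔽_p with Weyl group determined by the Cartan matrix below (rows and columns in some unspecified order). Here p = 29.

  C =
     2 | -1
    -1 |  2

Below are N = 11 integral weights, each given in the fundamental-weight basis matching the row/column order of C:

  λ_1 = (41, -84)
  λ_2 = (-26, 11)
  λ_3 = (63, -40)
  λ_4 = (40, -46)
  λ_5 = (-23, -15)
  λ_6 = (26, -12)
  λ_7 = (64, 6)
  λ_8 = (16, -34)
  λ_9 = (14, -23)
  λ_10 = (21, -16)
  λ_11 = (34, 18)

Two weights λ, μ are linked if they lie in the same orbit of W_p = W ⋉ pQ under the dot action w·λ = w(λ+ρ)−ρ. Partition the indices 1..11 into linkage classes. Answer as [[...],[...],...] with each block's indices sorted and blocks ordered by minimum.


A_2 Cartan matrix, 2 simple roots permuted; ρ=(1,1).

Folding the 11 weights λ_j+ρ into Ā_29 (reps in the given 2-coord order):

  λ_1+ρ ↦ (12, 13) · λ_2+ρ ↦ (12, 13) · λ_3+ρ ↦ (4, 6) · λ_4+ρ ↦ (12, 13) · λ_5+ρ ↦ (7, 15) · λ_6+ρ ↦ (16, 11) · λ_7+ρ ↦ (7, 15) · λ_8+ρ ↦ (12, 13) · λ_9+ρ ↦ (7, 15) · λ_10+ρ ↦ (7, 15) · λ_11+ρ ↦ (4, 6)

These 11 weights hit 4 W_29-dot-orbits; sizes (4, 2, 4, 1):

[[1, 2, 4, 8], [3, 11], [5, 7, 9, 10], [6]]


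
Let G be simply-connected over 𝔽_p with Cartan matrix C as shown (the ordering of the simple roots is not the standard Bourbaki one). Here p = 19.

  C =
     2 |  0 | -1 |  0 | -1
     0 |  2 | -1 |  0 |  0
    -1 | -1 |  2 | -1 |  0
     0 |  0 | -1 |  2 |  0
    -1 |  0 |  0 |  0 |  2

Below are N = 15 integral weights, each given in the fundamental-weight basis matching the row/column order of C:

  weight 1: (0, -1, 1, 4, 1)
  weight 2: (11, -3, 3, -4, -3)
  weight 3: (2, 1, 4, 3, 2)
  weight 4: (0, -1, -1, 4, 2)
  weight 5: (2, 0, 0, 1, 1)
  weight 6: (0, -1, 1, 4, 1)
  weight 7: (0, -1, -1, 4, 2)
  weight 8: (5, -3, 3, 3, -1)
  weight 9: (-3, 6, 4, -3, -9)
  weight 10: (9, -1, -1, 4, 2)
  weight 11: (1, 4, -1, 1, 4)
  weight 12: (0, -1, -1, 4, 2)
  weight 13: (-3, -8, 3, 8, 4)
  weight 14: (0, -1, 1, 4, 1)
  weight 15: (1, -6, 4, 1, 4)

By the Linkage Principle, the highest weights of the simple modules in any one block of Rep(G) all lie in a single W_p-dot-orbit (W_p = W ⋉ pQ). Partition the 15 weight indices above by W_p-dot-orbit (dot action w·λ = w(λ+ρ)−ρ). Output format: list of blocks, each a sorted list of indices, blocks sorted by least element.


Type D_5, rank 5, |W|=1920; reorder rows/cols to standard.

λ_j+ρ reflected into Ā_19 (⟨·,θ^∨⟩≤19); 5-tuples as given:

  1: (1, 0, 2, 5, 2);  2: (3, 1, 1, 2, 2);  3: (3, 2, 2, 4, 0);  4: (1, 0, 0, 5, 3);  5: (3, 1, 1, 2, 2);  6: (1, 0, 2, 5, 2);  7: (1, 0, 0, 5, 3);  8: (3, 2, 2, 4, 0);  9: (1, 0, 2, 5, 2);  10: (1, 0, 0, 5, 3);  11: (2, 5, 0, 2, 5);  12: (1, 0, 0, 5, 3);  13: (3, 2, 2, 4, 0);  14: (1, 0, 2, 5, 2);  15: (2, 5, 0, 2, 5)

Partition of {1..15} into 5 W_19-dot-orbits:

[[1, 6, 9, 14], [2, 5], [3, 8, 13], [4, 7, 10, 12], [11, 15]]


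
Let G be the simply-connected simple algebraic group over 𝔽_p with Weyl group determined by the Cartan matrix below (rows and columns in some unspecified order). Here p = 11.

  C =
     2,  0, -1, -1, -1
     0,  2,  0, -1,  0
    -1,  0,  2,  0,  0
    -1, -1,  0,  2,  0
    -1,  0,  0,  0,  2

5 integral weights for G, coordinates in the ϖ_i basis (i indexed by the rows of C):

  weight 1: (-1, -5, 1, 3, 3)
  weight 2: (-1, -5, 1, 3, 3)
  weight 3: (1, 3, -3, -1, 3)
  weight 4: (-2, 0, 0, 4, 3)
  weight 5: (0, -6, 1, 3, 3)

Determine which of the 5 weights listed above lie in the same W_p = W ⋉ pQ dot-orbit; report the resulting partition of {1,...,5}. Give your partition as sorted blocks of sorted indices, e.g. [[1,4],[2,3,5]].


Cartan matrix: type D_5 (|W|=1920); un-permuting the 5 rows.

Ā_11 reps of the 5 weights (D_5, coords as presented):

    λ_1+ρ ↦ (0, 4, 2, 0, 4)
    λ_2+ρ ↦ (0, 4, 2, 0, 4)
    λ_3+ρ ↦ (0, 4, 2, 0, 4)
    λ_4+ρ ↦ (1, 1, 0, 1, 3)
    λ_5+ρ ↦ (0, 4, 2, 0, 4)

These 5 weights hit 2 W_11-dot-orbits; sizes (4, 1):

[[1, 2, 3, 5], [4]]


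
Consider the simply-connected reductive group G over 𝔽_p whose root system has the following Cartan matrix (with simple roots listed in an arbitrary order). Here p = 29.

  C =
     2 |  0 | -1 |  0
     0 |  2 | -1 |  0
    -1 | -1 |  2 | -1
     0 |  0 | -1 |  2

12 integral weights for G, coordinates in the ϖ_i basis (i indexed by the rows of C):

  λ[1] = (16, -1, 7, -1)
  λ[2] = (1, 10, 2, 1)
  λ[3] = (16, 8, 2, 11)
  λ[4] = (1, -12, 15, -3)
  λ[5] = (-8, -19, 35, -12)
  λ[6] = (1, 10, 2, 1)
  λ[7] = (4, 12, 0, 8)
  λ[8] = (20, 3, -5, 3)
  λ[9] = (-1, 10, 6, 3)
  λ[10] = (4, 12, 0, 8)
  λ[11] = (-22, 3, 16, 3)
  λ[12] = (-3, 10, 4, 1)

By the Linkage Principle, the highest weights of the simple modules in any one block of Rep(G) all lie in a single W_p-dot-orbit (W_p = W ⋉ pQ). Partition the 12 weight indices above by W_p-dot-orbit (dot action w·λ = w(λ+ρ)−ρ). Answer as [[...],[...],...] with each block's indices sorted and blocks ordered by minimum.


D_4 Cartan matrix, 4 simple roots permuted; ρ=(1,1,1,1).

Alcove-folded reps (p=29, 12 weights, presented ϖ-order):

  [1] (17, 0, 4, 0);  [2] (2, 11, 3, 2);  [3] (5, 3, 9, 0);  [4] (2, 11, 3, 2);  [5] (0, 11, 7, 4);  [6] (2, 11, 3, 2);  [7] (5, 13, 1, 9);  [8] (17, 0, 4, 0);  [9] (0, 11, 7, 4);  [10] (5, 13, 1, 9);  [11] (17, 0, 4, 0);  [12] (2, 11, 3, 2)

Partition of {1..12} into 5 W_29-dot-orbits:

[[1, 8, 11], [2, 4, 6, 12], [3], [5, 9], [7, 10]]


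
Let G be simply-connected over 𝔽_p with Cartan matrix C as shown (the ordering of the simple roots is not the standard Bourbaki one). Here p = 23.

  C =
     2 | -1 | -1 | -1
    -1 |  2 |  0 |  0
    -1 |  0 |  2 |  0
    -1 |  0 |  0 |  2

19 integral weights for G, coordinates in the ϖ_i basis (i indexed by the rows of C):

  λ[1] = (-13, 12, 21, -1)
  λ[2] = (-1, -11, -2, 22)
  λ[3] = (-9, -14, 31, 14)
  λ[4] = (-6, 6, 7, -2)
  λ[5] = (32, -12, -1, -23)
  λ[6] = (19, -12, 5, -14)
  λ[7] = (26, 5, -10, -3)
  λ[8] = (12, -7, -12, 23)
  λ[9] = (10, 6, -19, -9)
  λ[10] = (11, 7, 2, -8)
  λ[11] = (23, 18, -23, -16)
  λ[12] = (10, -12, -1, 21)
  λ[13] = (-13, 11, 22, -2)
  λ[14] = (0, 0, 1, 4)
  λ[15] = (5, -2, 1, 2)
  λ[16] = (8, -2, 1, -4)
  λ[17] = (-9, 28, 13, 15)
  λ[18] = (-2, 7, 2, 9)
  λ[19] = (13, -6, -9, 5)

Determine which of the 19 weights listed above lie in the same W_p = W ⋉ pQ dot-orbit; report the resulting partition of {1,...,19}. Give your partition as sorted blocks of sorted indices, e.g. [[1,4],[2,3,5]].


Dynkin diagram of C (from the 6 off-diagonal −1 entries): D_4.

Ā_23 reps of the 19 weights (D_4, coords as presented):

  λ_1+ρ ↦ (0, 1, 10, 12);  λ_2+ρ ↦ (0, 1, 10, 12);  λ_3+ρ ↦ (5, 1, 2, 3);  λ_4+ρ ↦ (1, 1, 2, 5);  λ_5+ρ ↦ (0, 1, 10, 12);  λ_6+ρ ↦ (1, 7, 2, 9);  λ_7+ρ ↦ (1, 1, 2, 5);  λ_8+ρ ↦ (1, 7, 2, 9);  λ_9+ρ ↦ (0, 8, 3, 7);  λ_10+ρ ↦ (0, 8, 3, 7);  λ_11+ρ ↦ (1, 1, 2, 5);  λ_12+ρ ↦ (0, 1, 10, 12);  λ_13+ρ ↦ (0, 1, 10, 12);  λ_14+ρ ↦ (1, 1, 2, 5);  λ_15+ρ ↦ (5, 1, 2, 3);  λ_16+ρ ↦ (5, 1, 2, 3);  λ_17+ρ ↦ (1, 5, 8, 6);  λ_18+ρ ↦ (1, 7, 2, 9);  λ_19+ρ ↦ (1, 5, 8, 6)

Partition of {1..19} into 6 W_23-dot-orbits:

[[1, 2, 5, 12, 13], [3, 15, 16], [4, 7, 11, 14], [6, 8, 18], [9, 10], [17, 19]]


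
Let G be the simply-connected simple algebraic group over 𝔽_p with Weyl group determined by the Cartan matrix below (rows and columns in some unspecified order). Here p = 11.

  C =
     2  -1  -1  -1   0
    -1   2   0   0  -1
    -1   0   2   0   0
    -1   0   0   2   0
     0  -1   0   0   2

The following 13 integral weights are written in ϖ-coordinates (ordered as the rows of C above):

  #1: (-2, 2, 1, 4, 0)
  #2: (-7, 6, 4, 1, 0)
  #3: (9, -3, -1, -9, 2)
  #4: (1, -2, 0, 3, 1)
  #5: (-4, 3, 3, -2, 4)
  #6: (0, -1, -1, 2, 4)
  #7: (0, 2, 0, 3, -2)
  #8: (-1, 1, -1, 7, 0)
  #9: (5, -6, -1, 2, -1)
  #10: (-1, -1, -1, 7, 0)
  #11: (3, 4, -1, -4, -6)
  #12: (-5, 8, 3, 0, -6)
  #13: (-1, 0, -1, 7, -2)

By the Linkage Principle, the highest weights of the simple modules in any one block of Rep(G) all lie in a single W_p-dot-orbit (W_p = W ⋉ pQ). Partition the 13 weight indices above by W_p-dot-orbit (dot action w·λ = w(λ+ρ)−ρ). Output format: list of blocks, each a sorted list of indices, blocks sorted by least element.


D_5 Cartan matrix, 5 simple roots permuted; ρ=(1,1,1,1,1).

Ā_11 reps of the 13 weights (D_5, coords as presented):

  [1] (1, 1, 1, 4, 1);  [2] (1, 1, 1, 4, 1);  [3] (0, 0, 0, 8, 1);  [4] (1, 1, 1, 4, 1);  [5] (1, 0, 0, 3, 5);  [6] (1, 0, 0, 3, 5);  [7] (1, 1, 1, 4, 1);  [8] (0, 0, 0, 8, 1);  [9] (1, 0, 0, 3, 5);  [10] (0, 0, 0, 8, 1);  [11] (1, 0, 0, 3, 5);  [12] (1, 0, 0, 3, 5);  [13] (0, 0, 0, 8, 1)

Grouping the 13 weights by Ā_11-representative: 3 linkage classes.

[[1, 2, 4, 7], [3, 8, 10, 13], [5, 6, 9, 11, 12]]


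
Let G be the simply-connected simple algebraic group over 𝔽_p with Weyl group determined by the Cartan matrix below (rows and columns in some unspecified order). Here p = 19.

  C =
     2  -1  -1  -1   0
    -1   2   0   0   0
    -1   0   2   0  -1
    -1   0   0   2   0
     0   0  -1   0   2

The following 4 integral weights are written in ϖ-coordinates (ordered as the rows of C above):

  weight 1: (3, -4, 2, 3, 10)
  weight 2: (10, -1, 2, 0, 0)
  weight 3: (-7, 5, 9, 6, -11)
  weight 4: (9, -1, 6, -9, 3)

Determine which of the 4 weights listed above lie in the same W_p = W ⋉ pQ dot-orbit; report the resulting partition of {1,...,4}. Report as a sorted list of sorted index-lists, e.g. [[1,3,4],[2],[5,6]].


Root system D_5: the 5×5 matrix C matches after relabeling.

Alcove-folded reps (p=19, 4 weights, presented ϖ-order):

  [1] (3, 0, 1, 1, 7) · [2] (3, 0, 1, 1, 7) · [3] (0, 0, 6, 1, 4) · [4] (0, 2, 2, 6, 0)

Grouping the 4 weights by Ā_19-representative: 3 linkage classes.

[[1, 2], [3], [4]]


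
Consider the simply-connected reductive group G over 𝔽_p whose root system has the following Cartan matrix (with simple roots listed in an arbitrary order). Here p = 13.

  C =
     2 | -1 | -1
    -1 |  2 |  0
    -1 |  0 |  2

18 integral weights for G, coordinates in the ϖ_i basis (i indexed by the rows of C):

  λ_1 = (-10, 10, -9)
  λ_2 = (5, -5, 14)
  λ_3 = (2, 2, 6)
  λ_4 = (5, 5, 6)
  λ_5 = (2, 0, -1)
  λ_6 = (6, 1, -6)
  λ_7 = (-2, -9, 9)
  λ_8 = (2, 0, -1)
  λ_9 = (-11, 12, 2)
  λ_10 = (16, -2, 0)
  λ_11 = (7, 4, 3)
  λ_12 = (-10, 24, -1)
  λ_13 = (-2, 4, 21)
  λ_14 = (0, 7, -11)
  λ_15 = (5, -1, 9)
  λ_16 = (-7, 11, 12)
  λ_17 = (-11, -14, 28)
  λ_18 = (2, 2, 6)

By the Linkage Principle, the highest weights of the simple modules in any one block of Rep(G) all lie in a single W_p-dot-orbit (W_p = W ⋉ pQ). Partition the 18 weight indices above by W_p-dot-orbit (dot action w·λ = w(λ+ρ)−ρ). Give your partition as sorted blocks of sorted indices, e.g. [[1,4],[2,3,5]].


Cartan matrix: type A_3 (|W|=24); un-permuting the 3 rows.

Each λ_j+ρ reduced to Ā_13; 3-tuples below use C's row order:

  λ_1 → (2, 2, 5);  λ_2 → (2, 2, 5);  λ_3 → (3, 3, 7);  λ_4 → (6, 0, 1);  λ_5 → (3, 1, 0);  λ_6 → (2, 2, 5);  λ_7 → (8, 1, 1);  λ_8 → (3, 1, 0);  λ_9 → (3, 3, 7);  λ_10 → (8, 1, 1);  λ_11 → (8, 1, 0);  λ_12 → (3, 1, 0);  λ_13 → (8, 1, 0);  λ_14 → (8, 1, 1);  λ_15 → (3, 3, 7);  λ_16 → (6, 0, 1);  λ_17 → (3, 3, 7);  λ_18 → (3, 3, 7)

Grouping the 18 weights by Ā_13-representative: 6 linkage classes.

[[1, 2, 6], [3, 9, 15, 17, 18], [4, 16], [5, 8, 12], [7, 10, 14], [11, 13]]


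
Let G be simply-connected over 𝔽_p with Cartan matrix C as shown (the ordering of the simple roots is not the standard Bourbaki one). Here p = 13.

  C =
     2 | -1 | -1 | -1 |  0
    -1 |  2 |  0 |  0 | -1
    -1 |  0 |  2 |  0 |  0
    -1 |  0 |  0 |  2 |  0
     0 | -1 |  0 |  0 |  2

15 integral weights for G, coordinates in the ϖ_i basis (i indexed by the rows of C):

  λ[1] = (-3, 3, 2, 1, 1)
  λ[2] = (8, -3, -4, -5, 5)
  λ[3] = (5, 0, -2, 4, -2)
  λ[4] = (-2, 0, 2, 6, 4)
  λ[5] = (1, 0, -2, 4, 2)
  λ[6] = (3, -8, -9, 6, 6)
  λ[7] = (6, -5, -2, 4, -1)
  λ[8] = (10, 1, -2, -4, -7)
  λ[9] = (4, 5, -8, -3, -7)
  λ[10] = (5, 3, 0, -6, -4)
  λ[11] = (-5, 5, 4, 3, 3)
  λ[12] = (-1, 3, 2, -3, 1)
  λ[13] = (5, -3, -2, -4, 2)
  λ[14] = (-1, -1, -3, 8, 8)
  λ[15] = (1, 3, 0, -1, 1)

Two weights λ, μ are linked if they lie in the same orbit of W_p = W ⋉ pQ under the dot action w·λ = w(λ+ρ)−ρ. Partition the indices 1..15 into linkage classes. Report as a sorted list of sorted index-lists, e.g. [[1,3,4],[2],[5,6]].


C ↔ D_5 under row/col permutation; |W(D_5)| = 1920.

Alcove-folded reps (p=13, 15 weights, presented ϖ-order):

    1: (2, 2, 1, 0, 2)
    2: (0, 0, 3, 4, 4)
    3: (1, 1, 1, 5, 3)
    4: (1, 1, 1, 5, 3)
    5: (1, 1, 1, 5, 3)
    6: (0, 0, 3, 4, 4)
    7: (1, 1, 1, 5, 3)
    8: (0, 2, 1, 3, 1)
    9: (2, 2, 1, 0, 2)
    10: (1, 1, 1, 5, 3)
    11: (2, 2, 1, 0, 2)
    12: (2, 2, 1, 0, 2)
    13: (0, 2, 1, 3, 1)
    14: (0, 0, 3, 4, 4)
    15: (2, 2, 1, 0, 2)

Partition of {1..15} into 4 W_13-dot-orbits:

[[1, 9, 11, 12, 15], [2, 6, 14], [3, 4, 5, 7, 10], [8, 13]]


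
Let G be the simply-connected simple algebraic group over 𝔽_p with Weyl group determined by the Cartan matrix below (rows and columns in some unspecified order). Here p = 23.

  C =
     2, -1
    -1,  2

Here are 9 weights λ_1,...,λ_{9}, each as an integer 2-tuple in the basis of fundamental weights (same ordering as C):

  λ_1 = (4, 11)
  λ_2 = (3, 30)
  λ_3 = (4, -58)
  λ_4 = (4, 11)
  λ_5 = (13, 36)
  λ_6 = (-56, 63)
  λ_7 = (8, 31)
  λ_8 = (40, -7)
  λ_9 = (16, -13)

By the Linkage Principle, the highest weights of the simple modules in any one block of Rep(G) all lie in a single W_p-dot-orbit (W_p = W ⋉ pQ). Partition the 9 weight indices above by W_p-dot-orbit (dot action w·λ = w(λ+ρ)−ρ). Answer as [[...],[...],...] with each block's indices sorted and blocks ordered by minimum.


C ↔ A_2 under row/col permutation; |W(A_2)| = 6.

Each λ_j+ρ reduced to Ā_23; 2-tuples below use C's row order:

  λ_1+ρ ↦ (5, 12) · λ_2+ρ ↦ (8, 11) · λ_3+ρ ↦ (5, 12) · λ_4+ρ ↦ (5, 12) · λ_5+ρ ↦ (9, 5) · λ_6+ρ ↦ (9, 5) · λ_7+ρ ↦ (9, 5) · λ_8+ρ ↦ (5, 12) · λ_9+ρ ↦ (5, 12)

Partition of {1..9} into 3 W_23-dot-orbits:

[[1, 3, 4, 8, 9], [2], [5, 6, 7]]


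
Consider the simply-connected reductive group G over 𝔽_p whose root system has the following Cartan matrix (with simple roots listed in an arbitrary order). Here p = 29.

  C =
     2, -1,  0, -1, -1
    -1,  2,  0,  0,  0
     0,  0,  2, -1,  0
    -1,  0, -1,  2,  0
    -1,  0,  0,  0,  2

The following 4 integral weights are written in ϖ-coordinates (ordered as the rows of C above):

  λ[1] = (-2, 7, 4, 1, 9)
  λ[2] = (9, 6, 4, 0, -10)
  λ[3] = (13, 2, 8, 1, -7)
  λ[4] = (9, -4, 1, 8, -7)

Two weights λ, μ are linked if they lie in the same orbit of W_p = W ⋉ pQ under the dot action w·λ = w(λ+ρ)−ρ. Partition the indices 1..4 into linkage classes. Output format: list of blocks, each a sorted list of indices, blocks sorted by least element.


C ↔ D_5 under row/col permutation; |W(D_5)| = 1920.

Folding the 4 weights λ_j+ρ into Ā_29 (reps in the given 5-coord order):

  [1] (1, 7, 5, 1, 9);  [2] (1, 7, 5, 1, 9);  [3] (1, 3, 2, 7, 6);  [4] (1, 3, 2, 7, 6)

Grouping the 4 weights by Ā_29-representative: 2 linkage classes.

[[1, 2], [3, 4]]


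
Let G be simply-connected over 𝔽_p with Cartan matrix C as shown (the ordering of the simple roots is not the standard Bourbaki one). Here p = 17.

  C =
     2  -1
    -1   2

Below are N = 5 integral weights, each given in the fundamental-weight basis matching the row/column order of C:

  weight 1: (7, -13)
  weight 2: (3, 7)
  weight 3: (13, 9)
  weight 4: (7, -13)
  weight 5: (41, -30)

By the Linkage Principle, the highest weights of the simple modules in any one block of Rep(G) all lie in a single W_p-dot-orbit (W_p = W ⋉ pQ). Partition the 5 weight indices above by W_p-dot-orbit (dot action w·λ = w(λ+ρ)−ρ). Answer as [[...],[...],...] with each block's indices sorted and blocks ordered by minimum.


Dynkin diagram of C (from the 2 off-diagonal −1 entries): A_2.

Ā_17 reps of the 5 weights (A_2, coords as presented):

  1: (4, 8);  2: (4, 8);  3: (7, 3);  4: (4, 8);  5: (4, 8)

These 5 weights hit 2 W_17-dot-orbits; sizes (4, 1):

[[1, 2, 4, 5], [3]]


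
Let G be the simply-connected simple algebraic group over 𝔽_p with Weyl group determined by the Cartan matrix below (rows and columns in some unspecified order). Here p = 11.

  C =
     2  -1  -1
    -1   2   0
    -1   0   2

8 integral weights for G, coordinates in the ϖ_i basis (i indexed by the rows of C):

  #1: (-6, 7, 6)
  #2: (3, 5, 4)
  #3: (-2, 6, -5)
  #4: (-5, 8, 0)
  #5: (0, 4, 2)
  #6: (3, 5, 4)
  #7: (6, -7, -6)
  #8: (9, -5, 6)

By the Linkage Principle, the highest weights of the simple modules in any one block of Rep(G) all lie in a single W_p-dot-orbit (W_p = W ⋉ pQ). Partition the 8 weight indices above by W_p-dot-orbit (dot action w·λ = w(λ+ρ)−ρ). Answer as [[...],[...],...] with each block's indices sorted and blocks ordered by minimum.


Dynkin diagram of C (from the 4 off-diagonal −1 entries): A_3.

Folding the 8 weights λ_j+ρ into Ā_11 (reps in the given 3-coord order):

  λ_1+ρ ↦ (5, 3, 2)
  λ_2+ρ ↦ (4, 2, 1)
  λ_3+ρ ↦ (4, 2, 1)
  λ_4+ρ ↦ (1, 5, 3)
  λ_5+ρ ↦ (1, 5, 3)
  λ_6+ρ ↦ (4, 2, 1)
  λ_7+ρ ↦ (4, 2, 1)
  λ_8+ρ ↦ (4, 2, 1)

The 8 indices split into 3 linkage classes (same alcove rep ⇔ same W_11-dot-orbit):

[[1], [2, 3, 6, 7, 8], [4, 5]]


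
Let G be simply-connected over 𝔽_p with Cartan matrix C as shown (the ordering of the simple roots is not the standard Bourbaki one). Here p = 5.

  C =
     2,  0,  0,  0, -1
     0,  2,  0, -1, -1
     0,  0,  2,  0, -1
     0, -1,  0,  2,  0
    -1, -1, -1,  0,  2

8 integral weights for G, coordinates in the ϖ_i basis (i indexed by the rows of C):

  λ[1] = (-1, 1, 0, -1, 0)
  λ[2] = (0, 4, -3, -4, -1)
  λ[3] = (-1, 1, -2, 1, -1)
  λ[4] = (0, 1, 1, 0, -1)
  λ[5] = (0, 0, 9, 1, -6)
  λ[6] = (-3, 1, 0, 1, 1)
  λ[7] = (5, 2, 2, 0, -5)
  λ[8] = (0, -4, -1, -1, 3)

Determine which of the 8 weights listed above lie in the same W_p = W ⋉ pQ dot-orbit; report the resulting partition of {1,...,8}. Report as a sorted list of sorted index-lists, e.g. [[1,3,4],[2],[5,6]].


Cartan matrix: type D_5 (|W|=1920); un-permuting the 5 rows.

Ā_5 reps of the 8 weights (D_5, coords as presented):

  λ_1 → (0, 0, 1, 0, 1);  λ_2 → (1, 1, 0, 2, 0);  λ_3 → (1, 1, 0, 2, 0);  λ_4 → (0, 0, 1, 0, 1);  λ_5 → (1, 1, 0, 2, 0);  λ_6 → (0, 0, 1, 0, 1);  λ_7 → (1, 1, 0, 2, 0);  λ_8 → (1, 1, 0, 2, 0)

Linkage partition of the 8 weights (2 classes, p=5):

[[1, 4, 6], [2, 3, 5, 7, 8]]


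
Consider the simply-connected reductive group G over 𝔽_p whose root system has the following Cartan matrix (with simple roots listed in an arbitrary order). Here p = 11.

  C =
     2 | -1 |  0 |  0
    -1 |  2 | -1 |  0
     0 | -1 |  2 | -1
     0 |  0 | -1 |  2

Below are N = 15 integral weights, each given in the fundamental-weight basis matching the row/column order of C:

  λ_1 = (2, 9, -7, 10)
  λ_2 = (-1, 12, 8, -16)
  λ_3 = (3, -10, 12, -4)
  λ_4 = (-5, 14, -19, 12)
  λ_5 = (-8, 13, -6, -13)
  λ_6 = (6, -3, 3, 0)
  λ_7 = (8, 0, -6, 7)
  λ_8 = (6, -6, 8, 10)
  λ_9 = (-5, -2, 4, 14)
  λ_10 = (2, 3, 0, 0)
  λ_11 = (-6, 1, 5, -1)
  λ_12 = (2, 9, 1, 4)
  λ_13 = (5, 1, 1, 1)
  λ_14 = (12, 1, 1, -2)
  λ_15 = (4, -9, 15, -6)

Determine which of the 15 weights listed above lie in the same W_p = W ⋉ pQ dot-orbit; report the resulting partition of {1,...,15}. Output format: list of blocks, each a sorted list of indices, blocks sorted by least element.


C ↔ A_4 under row/col permutation; |W(A_4)| = 120.

λ_j+ρ reflected into Ā_11 (⟨·,θ^∨⟩≤11); 4-tuples as given:

  λ_1+ρ ↦ (4, 0, 4, 2)
  λ_2+ρ ↦ (5, 4, 0, 0)
  λ_3+ρ ↦ (3, 4, 1, 1)
  λ_4+ρ ↦ (4, 0, 4, 2)
  λ_5+ρ ↦ (3, 4, 1, 1)
  λ_6+ρ ↦ (5, 2, 2, 1)
  λ_7+ρ ↦ (3, 4, 1, 1)
  λ_8+ρ ↦ (5, 4, 0, 0)
  λ_9+ρ ↦ (4, 0, 4, 2)
  λ_10+ρ ↦ (3, 4, 1, 1)
  λ_11+ρ ↦ (2, 3, 3, 0)
  λ_12+ρ ↦ (5, 2, 2, 1)
  λ_13+ρ ↦ (5, 2, 2, 1)
  λ_14+ρ ↦ (5, 2, 2, 1)
  λ_15+ρ ↦ (2, 3, 3, 0)

These 15 weights hit 5 W_11-dot-orbits; sizes (3, 2, 4, 4, 2):

[[1, 4, 9], [2, 8], [3, 5, 7, 10], [6, 12, 13, 14], [11, 15]]


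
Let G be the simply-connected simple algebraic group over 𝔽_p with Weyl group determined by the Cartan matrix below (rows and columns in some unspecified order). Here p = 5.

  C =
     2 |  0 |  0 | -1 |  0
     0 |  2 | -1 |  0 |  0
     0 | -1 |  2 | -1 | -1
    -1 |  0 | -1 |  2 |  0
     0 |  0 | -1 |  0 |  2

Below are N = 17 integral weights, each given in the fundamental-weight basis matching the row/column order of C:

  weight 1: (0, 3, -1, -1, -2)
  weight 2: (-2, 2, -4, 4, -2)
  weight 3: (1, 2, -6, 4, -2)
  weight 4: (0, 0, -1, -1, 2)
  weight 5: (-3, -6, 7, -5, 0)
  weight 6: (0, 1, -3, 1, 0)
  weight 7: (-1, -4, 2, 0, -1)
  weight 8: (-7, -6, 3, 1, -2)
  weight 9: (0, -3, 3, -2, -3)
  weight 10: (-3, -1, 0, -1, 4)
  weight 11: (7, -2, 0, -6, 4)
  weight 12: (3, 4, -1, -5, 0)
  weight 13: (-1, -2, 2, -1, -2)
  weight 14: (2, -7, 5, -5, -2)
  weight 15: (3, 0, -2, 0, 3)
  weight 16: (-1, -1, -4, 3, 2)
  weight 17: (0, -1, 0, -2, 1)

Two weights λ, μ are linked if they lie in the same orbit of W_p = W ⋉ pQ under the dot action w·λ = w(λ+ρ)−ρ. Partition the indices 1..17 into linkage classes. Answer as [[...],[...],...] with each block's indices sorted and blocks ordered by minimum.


Dynkin diagram of C (from the 8 off-diagonal −1 entries): D_5.

λ_j+ρ reflected into Ā_5 (⟨·,θ^∨⟩≤5); 5-tuples as given:

  [1] (0, 3, 0, 1, 0)
  [2] (1, 1, 0, 0, 3)
  [3] (0, 0, 0, 1, 2)
  [4] (1, 1, 0, 0, 3)
  [5] (0, 1, 1, 0, 1)
  [6] (1, 0, 1, 0, 1)
  [7] (0, 3, 0, 1, 0)
  [8] (1, 1, 0, 0, 3)
  [9] (0, 1, 1, 0, 1)
  [10] (0, 0, 0, 1, 3)
  [11] (1, 1, 0, 0, 3)
  [12] (1, 1, 0, 0, 3)
  [13] (0, 1, 1, 0, 1)
  [14] (0, 0, 0, 1, 3)
  [15] (0, 3, 0, 1, 0)
  [16] (0, 3, 0, 1, 0)
  [17] (0, 0, 0, 1, 2)

Linkage partition of the 17 weights (6 classes, p=5):

[[1, 7, 15, 16], [2, 4, 8, 11, 12], [3, 17], [5, 9, 13], [6], [10, 14]]


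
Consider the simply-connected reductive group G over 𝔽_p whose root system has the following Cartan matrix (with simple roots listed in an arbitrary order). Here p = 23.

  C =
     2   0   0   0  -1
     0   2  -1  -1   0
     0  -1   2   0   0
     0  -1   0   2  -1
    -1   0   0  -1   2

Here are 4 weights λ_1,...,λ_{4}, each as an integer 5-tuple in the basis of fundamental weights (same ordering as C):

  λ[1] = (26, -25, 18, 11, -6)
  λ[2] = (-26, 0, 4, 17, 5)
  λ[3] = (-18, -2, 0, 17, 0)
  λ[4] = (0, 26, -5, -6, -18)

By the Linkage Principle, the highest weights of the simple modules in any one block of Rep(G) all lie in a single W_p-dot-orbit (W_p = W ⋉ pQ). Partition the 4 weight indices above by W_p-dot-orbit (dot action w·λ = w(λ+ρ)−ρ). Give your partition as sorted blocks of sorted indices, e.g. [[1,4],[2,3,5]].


Cartan matrix: type A_5 (|W|=720); un-permuting the 5 rows.

Alcove-folded reps (p=23, 4 weights, presented ϖ-order):

    λ_1 → (1, 4, 2, 1, 11)
    λ_2 → (1, 1, 0, 1, 16)
    λ_3 → (1, 1, 0, 1, 16)
    λ_4 → (1, 1, 0, 1, 16)

Linkage partition of the 4 weights (2 classes, p=23):

[[1], [2, 3, 4]]


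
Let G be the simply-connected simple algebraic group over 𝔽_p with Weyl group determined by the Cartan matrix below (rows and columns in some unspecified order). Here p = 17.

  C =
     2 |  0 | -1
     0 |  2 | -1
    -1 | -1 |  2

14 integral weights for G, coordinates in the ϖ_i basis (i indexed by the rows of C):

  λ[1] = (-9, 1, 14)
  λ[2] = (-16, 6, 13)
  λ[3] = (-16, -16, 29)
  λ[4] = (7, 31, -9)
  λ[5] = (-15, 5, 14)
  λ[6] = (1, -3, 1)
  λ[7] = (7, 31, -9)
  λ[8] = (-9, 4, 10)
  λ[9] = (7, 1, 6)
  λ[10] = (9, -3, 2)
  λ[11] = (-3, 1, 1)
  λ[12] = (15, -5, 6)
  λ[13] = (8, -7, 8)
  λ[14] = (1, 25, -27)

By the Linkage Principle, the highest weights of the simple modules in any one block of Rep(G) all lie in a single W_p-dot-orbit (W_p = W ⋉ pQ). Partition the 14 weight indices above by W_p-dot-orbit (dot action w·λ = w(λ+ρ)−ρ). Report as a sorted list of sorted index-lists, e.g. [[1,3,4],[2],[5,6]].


Dynkin diagram of C (from the 4 off-diagonal −1 entries): A_3.

Ā_17 reps of the 14 weights (A_3, coords as presented):

  λ_1+ρ ↦ (8, 2, 7) · λ_2+ρ ↦ (10, 2, 1) · λ_3+ρ ↦ (2, 2, 0) · λ_4+ρ ↦ (8, 2, 7) · λ_5+ρ ↦ (10, 2, 1) · λ_6+ρ ↦ (2, 2, 0) · λ_7+ρ ↦ (8, 2, 7) · λ_8+ρ ↦ (8, 5, 3) · λ_9+ρ ↦ (8, 2, 7) · λ_10+ρ ↦ (10, 2, 1) · λ_11+ρ ↦ (2, 2, 0) · λ_12+ρ ↦ (10, 2, 1) · λ_13+ρ ↦ (8, 5, 3) · λ_14+ρ ↦ (8, 2, 7)

Linkage partition of the 14 weights (4 classes, p=17):

[[1, 4, 7, 9, 14], [2, 5, 10, 12], [3, 6, 11], [8, 13]]


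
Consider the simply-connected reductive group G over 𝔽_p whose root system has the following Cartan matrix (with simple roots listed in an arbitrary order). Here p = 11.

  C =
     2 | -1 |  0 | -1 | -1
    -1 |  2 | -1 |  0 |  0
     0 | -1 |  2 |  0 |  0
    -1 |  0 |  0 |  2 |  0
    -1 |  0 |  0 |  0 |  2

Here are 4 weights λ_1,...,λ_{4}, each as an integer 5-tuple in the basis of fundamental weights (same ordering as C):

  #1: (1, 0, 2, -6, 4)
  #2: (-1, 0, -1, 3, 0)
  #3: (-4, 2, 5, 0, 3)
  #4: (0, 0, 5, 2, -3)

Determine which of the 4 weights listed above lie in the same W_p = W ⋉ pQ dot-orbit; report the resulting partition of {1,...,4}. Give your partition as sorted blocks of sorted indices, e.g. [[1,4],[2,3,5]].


Root system D_5: the 5×5 matrix C matches after relabeling.

W_11-reps of the 4 weights in Ā_11 (same 5-coord order as C):

  [1] (1, 2, 1, 2, 2) · [2] (0, 1, 0, 4, 1) · [3] (1, 0, 6, 2, 1) · [4] (1, 0, 6, 2, 1)

The 4 indices split into 3 linkage classes (same alcove rep ⇔ same W_11-dot-orbit):

[[1], [2], [3, 4]]


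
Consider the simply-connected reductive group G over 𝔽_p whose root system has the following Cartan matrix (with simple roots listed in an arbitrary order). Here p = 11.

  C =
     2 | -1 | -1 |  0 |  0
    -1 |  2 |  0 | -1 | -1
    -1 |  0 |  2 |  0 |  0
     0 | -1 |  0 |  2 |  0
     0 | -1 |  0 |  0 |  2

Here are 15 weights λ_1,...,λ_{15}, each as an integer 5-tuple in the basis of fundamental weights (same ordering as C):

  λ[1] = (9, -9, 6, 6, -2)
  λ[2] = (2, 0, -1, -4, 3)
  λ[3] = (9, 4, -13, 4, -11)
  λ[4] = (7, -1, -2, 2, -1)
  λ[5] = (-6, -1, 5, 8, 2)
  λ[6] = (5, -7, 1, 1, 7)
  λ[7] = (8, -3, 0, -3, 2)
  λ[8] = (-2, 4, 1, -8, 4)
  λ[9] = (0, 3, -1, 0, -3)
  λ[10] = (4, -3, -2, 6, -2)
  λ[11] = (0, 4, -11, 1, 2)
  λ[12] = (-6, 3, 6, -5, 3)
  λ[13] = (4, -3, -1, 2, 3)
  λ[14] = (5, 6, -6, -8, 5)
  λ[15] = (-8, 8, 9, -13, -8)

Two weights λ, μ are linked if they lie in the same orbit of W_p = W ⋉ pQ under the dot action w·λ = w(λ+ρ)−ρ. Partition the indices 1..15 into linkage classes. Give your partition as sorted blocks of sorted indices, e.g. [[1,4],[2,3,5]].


Root system D_5: the 5×5 matrix C matches after relabeling.

W_11-reps of the 15 weights in Ā_11 (same 5-coord order as C):

  1: (1, 1, 1, 4, 2) · 2: (1, 2, 0, 1, 2) · 3: (0, 1, 1, 2, 1) · 4: (0, 0, 1, 3, 0) · 5: (1, 1, 1, 4, 2) · 6: (1, 1, 1, 4, 2) · 7: (0, 1, 1, 2, 1) · 8: (1, 1, 1, 4, 2) · 9: (1, 2, 0, 1, 2) · 10: (1, 1, 1, 4, 2) · 11: (0, 1, 1, 2, 1) · 12: (0, 3, 2, 1, 1) · 13: (1, 2, 0, 1, 2) · 14: (1, 2, 0, 1, 2) · 15: (0, 1, 1, 2, 1)

The 15 indices split into 5 linkage classes (same alcove rep ⇔ same W_11-dot-orbit):

[[1, 5, 6, 8, 10], [2, 9, 13, 14], [3, 7, 11, 15], [4], [12]]


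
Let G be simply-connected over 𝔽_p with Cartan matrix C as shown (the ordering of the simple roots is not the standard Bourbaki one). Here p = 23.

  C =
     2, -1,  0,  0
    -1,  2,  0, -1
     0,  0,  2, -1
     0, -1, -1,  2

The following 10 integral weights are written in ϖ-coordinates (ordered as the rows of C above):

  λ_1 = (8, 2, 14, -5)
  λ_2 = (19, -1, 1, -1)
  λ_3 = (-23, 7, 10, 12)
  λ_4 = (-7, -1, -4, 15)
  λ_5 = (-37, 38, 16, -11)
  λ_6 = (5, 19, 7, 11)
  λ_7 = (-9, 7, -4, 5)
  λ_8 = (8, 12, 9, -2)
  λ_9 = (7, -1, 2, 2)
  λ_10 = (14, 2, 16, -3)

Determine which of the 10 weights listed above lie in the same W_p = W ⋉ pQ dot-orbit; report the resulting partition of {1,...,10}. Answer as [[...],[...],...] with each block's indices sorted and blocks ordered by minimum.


A_4 Cartan matrix, 4 simple roots permuted; ρ=(1,1,1,1).

Each λ_j+ρ reduced to Ā_23; 4-tuples below use C's row order:

    λ_1+ρ ↦ (8, 1, 11, 3)
    λ_2+ρ ↦ (20, 0, 2, 0)
    λ_3+ρ ↦ (1, 12, 1, 1)
    λ_4+ρ ↦ (0, 6, 3, 7)
    λ_5+ρ ↦ (0, 6, 3, 7)
    λ_6+ρ ↦ (8, 0, 3, 3)
    λ_7+ρ ↦ (8, 0, 3, 3)
    λ_8+ρ ↦ (1, 12, 1, 1)
    λ_9+ρ ↦ (8, 0, 3, 3)
    λ_10+ρ ↦ (5, 1, 5, 2)

Linkage partition of the 10 weights (6 classes, p=23):

[[1], [2], [3, 8], [4, 5], [6, 7, 9], [10]]


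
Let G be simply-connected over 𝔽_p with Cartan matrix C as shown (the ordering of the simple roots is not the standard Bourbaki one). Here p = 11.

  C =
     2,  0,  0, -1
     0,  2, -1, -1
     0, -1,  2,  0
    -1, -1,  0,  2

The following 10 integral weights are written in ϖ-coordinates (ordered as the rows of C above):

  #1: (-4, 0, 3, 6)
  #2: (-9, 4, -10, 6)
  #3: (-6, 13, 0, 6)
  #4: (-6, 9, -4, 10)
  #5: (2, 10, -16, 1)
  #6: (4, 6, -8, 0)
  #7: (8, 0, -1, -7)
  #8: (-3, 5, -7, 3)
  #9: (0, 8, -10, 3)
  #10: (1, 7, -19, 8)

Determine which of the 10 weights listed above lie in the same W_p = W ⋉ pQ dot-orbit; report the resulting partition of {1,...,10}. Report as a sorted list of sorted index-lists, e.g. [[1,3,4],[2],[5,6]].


A_4 Cartan matrix, 4 simple roots permuted; ρ=(1,1,1,1).

λ_j+ρ reflected into Ā_11 (⟨·,θ^∨⟩≤11); 4-tuples as given:

    λ_1+ρ ↦ (2, 1, 3, 4)
    λ_2+ρ ↦ (2, 1, 3, 4)
    λ_3+ρ ↦ (3, 0, 5, 1)
    λ_4+ρ ↦ (3, 0, 5, 1)
    λ_5+ρ ↦ (2, 0, 6, 2)
    λ_6+ρ ↦ (3, 0, 5, 1)
    λ_7+ρ ↦ (3, 0, 5, 1)
    λ_8+ρ ↦ (2, 0, 6, 2)
    λ_9+ρ ↦ (2, 0, 6, 2)
    λ_10+ρ ↦ (1, 3, 0, 6)

Grouping the 10 weights by Ā_11-representative: 4 linkage classes.

[[1, 2], [3, 4, 6, 7], [5, 8, 9], [10]]


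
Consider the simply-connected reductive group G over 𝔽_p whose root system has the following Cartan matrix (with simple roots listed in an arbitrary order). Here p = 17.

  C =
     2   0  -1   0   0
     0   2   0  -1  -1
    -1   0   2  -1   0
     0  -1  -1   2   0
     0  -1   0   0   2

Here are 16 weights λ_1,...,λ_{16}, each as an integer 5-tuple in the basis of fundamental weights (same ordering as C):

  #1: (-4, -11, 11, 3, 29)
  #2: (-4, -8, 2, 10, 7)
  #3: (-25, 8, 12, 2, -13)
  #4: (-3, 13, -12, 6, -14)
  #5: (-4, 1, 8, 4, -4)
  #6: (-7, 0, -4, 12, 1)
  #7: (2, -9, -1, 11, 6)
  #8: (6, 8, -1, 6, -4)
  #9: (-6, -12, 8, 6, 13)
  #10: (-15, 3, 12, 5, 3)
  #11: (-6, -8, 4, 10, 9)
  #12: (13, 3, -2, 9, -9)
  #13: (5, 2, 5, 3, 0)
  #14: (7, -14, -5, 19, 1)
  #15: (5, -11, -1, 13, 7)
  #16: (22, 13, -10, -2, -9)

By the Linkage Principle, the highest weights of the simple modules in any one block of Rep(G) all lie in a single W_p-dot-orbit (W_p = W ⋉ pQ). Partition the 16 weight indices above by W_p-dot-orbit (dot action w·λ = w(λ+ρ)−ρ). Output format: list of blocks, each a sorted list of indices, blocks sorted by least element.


A_5 Cartan matrix, 5 simple roots permuted; ρ=(1,1,1,1,1).

W_17-reps of the 16 weights in Ā_17 (same 5-coord order as C):

    λ_1+ρ ↦ (3, 1, 6, 4, 2)
    λ_2+ρ ↦ (3, 7, 0, 4, 1)
    λ_3+ρ ↦ (5, 1, 0, 3, 7)
    λ_4+ρ ↦ (3, 2, 1, 3, 4)
    λ_5+ρ ↦ (3, 1, 6, 4, 2)
    λ_6+ρ ↦ (3, 1, 6, 4, 2)
    λ_7+ρ ↦ (3, 7, 0, 4, 1)
    λ_8+ρ ↦ (1, 3, 0, 7, 3)
    λ_9+ρ ↦ (3, 7, 0, 4, 1)
    λ_10+ρ ↦ (3, 2, 1, 3, 4)
    λ_11+ρ ↦ (3, 7, 0, 4, 1)
    λ_12+ρ ↦ (3, 2, 1, 3, 4)
    λ_13+ρ ↦ (3, 1, 6, 4, 2)
    λ_14+ρ ↦ (3, 2, 1, 3, 4)
    λ_15+ρ ↦ (3, 7, 0, 4, 1)
    λ_16+ρ ↦ (3, 2, 1, 3, 4)

These 16 weights hit 5 W_17-dot-orbits; sizes (4, 5, 1, 5, 1):

[[1, 5, 6, 13], [2, 7, 9, 11, 15], [3], [4, 10, 12, 14, 16], [8]]


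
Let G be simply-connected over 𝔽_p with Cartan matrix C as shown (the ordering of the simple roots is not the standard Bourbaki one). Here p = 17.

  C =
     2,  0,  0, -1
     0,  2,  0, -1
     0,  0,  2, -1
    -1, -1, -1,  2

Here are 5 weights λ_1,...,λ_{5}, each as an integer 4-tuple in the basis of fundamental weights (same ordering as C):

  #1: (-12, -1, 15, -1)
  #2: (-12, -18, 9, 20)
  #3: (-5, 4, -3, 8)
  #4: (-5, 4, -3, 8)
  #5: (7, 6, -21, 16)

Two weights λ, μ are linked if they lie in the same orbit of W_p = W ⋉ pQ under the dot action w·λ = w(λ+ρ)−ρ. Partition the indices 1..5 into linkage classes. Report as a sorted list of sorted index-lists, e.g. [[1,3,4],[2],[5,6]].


Root system D_4: the 4×4 matrix C matches after relabeling.

Alcove-folded reps (p=17, 5 weights, presented ϖ-order):

  λ_1+ρ ↦ (0, 11, 5, 0);  λ_2+ρ ↦ (3, 3, 4, 0);  λ_3+ρ ↦ (4, 5, 2, 3);  λ_4+ρ ↦ (4, 5, 2, 3);  λ_5+ρ ↦ (4, 5, 2, 3)

The 5 indices split into 3 linkage classes (same alcove rep ⇔ same W_17-dot-orbit):

[[1], [2], [3, 4, 5]]


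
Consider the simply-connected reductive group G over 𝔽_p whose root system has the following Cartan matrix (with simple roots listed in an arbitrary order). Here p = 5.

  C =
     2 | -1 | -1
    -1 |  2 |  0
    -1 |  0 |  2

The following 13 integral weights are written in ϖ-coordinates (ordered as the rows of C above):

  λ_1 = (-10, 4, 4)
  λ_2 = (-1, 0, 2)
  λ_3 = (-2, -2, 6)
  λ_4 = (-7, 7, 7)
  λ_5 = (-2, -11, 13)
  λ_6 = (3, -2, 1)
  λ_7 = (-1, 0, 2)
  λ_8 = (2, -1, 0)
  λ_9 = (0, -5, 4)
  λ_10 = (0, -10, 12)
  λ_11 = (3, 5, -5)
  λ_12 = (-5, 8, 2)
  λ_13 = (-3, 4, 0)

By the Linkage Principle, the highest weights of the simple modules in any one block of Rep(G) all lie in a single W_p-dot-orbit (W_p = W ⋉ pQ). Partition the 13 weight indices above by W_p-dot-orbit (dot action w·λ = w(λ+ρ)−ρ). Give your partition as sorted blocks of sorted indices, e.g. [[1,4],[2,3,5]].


Type A_3, rank 3, |W|=24; reorder rows/cols to standard.

Alcove-folded reps (p=5, 13 weights, presented ϖ-order):

  [1] (1, 0, 0);  [2] (0, 1, 3);  [3] (0, 1, 3);  [4] (0, 2, 2);  [5] (0, 1, 3);  [6] (3, 0, 1);  [7] (0, 1, 3);  [8] (3, 0, 1);  [9] (3, 0, 1);  [10] (1, 1, 3);  [11] (1, 0, 0);  [12] (0, 1, 3);  [13] (1, 3, 1)

Grouping the 13 weights by Ā_5-representative: 6 linkage classes.

[[1, 11], [2, 3, 5, 7, 12], [4], [6, 8, 9], [10], [13]]


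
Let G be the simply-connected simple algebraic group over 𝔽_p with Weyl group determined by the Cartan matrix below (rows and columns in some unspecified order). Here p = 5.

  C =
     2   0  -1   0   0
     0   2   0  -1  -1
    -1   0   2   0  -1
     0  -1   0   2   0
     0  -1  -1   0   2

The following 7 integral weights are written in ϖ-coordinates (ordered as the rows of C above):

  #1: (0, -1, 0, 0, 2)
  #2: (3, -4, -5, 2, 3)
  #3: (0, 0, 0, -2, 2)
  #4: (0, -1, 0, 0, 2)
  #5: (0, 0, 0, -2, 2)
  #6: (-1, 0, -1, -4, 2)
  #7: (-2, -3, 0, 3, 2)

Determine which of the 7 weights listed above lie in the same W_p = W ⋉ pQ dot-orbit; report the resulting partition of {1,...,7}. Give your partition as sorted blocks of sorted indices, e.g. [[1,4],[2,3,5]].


Dynkin diagram of C (from the 8 off-diagonal −1 entries): A_5.

Each λ_j+ρ reduced to Ā_5; 5-tuples below use C's row order:

  λ_1+ρ ↦ (0, 0, 1, 0, 3);  λ_2+ρ ↦ (0, 0, 1, 0, 3);  λ_3+ρ ↦ (0, 0, 1, 0, 3);  λ_4+ρ ↦ (0, 0, 1, 0, 3);  λ_5+ρ ↦ (0, 0, 1, 0, 3);  λ_6+ρ ↦ (0, 2, 0, 1, 1);  λ_7+ρ ↦ (0, 2, 0, 1, 1)

Linkage partition of the 7 weights (2 classes, p=5):

[[1, 2, 3, 4, 5], [6, 7]]


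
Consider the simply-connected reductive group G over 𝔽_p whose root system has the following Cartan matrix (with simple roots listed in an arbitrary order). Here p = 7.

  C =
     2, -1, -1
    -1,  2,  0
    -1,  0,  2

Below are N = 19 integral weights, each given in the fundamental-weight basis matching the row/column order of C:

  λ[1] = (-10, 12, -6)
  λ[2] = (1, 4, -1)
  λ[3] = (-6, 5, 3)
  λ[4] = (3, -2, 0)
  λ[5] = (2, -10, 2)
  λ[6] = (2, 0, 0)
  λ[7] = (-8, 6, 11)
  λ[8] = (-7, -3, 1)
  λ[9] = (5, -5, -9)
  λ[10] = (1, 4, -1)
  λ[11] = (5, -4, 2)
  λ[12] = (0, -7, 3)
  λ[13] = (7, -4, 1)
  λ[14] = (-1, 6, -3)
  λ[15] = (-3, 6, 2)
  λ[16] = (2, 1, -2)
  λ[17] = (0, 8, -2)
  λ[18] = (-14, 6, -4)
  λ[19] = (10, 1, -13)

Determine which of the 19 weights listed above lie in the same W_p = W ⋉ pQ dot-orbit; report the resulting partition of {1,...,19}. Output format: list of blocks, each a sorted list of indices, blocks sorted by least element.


A_3 Cartan matrix, 3 simple roots permuted; ρ=(1,1,1).

λ_j+ρ reflected into Ā_7 (⟨·,θ^∨⟩≤7); 3-tuples as given:

    1: (2, 4, 0)
    2: (2, 5, 0)
    3: (4, 1, 1)
    4: (3, 1, 1)
    5: (3, 1, 1)
    6: (3, 1, 1)
    7: (2, 5, 0)
    8: (4, 1, 1)
    9: (4, 1, 1)
    10: (2, 5, 0)
    11: (3, 1, 1)
    12: (4, 1, 1)
    13: (4, 0, 1)
    14: (2, 5, 0)
    15: (2, 4, 0)
    16: (2, 2, 1)
    17: (2, 4, 0)
    18: (2, 4, 0)
    19: (4, 1, 1)

Linkage partition of the 19 weights (6 classes, p=7):

[[1, 15, 17, 18], [2, 7, 10, 14], [3, 8, 9, 12, 19], [4, 5, 6, 11], [13], [16]]
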